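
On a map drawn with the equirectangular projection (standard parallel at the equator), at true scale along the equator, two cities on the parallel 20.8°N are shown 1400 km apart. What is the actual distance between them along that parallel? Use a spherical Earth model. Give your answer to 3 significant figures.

1310 km

Plate carrée maps x = Rλ, y = Rφ. The meridian scale is h = 1 and the parallel scale is k = 1/cos φ = sec φ.
Along the parallel at 20.8°, map distances are exaggerated by k = sec 20.8° = 1.070.
True distance = 1400 / 1.070 = 1400 × cos 20.8° ≈ 1310 km.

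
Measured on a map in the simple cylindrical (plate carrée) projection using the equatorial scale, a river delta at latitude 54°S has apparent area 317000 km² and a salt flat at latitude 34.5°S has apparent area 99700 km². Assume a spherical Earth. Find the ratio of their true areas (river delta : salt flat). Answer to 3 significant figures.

Plate carrée has h = 1 and k = sec φ, giving areal scale sec φ; true area = (apparent area) · cos φ.
True area of river delta: 317000 × cos(54°) = 317000 × 0.5878 = 186300 km².
True area of salt flat: 99700 × cos(34.5°) = 99700 × 0.8241 = 82170 km².
Ratio = 186300 / 82170 ≈ 2.27.

2.27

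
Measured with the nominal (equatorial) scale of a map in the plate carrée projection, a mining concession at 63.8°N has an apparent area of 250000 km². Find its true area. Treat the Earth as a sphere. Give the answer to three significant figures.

Plate carrée maps x = Rλ, y = Rφ. The meridian scale is h = 1 and the parallel scale is k = 1/cos φ = sec φ.
Areal scale = h·k = 1 × sec φ; at 63.8°, h = 1.000, k = 2.265, so h·k = 2.265.
True area = apparent / (areal scale) = 250000 / 2.265 ≈ 110000 km².

110000 km²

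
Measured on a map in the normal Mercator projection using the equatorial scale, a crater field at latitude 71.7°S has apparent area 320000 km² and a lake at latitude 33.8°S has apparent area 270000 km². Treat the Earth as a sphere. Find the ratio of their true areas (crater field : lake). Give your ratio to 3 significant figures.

0.169

On Mercator the areal scale is sec²φ, so true area = apparent × cos²φ.
True area of crater field: 320000 × cos²(71.7°) = 320000 × 0.09859 = 31550 km².
True area of lake: 270000 × cos²(33.8°) = 270000 × 0.6905 = 186400 km².
Ratio = 31550 / 186400 ≈ 0.169.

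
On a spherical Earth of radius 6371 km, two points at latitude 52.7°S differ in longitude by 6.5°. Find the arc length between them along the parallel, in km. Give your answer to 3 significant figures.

Arc length along a parallel = R cos φ · Δλ (with Δλ in radians).
= 6371 × cos 52.7° × (6.5° × π/180) = 6371 × 0.6060 × 0.1134 ≈ 438 km.

438 km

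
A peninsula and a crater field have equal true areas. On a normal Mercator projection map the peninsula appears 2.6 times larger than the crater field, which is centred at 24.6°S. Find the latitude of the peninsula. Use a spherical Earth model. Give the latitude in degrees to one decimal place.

Mercator areal scale is sec²φ, so apparent-area ratio = sec²φ₁ / sec²φ₂ = cos²φ₂ / cos²φ₁.
cos²φ₂ / cos²φ₁ = 2.6  ⇒  cos φ₁ = cos 24.6° / √2.6 = 0.9092/1.612 = 0.5639.
φ₁ = arccos(0.5639) ≈ 55.7°.

55.7°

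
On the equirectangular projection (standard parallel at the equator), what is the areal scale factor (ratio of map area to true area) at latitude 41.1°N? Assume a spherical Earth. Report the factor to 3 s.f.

Plate carrée maps x = Rλ, y = Rφ. The meridian scale is h = 1 and the parallel scale is k = 1/cos φ = sec φ.
Areal scale = h·k = 1 × sec φ; at 41.1°, h = 1.000, k = 1.327, so h·k = 1.327.

1.33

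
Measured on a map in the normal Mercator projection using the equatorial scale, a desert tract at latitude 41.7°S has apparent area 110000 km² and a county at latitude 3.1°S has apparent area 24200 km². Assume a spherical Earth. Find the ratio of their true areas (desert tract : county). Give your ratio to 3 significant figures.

2.54

Since Mercator area scale is 1/cos²φ, the true area equals the apparent area multiplied by cos²φ.
True area of desert tract: 110000 × cos²(41.7°) = 110000 × 0.5575 = 61320 km².
True area of county: 24200 × cos²(3.1°) = 24200 × 0.9971 = 24130 km².
Ratio = 61320 / 24130 ≈ 2.54.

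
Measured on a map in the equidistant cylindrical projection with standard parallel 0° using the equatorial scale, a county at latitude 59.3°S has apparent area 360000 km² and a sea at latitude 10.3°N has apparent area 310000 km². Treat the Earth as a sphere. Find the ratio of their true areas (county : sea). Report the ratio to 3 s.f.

Plate carrée has h = 1 and k = sec φ, giving areal scale sec φ; true area = (apparent area) · cos φ.
True area of county: 360000 × cos(59.3°) = 360000 × 0.5105 = 183800 km².
True area of sea: 310000 × cos(10.3°) = 310000 × 0.9839 = 305000 km².
Ratio = 183800 / 305000 ≈ 0.603.

0.603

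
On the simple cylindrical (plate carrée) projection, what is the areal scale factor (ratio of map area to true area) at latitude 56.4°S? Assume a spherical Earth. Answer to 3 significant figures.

For the equirectangular projection with φ₀ = 0 (plate carrée), h = 1 along meridians and k = sec φ along parallels.
Areal scale = h·k = 1 × sec φ; at 56.4°, h = 1.000, k = 1.807, so h·k = 1.807.

1.81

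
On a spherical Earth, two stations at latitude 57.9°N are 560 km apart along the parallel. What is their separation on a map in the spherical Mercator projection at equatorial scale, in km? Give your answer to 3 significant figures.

1050 km

Mercator is conformal, so the point scale is isotropic: h = k = sec φ = 1/cos φ.
Along the parallel, k = sec 57.9° = 1/0.5314 = 1.882.
Map distance = 560 × 1.882 ≈ 1050 km.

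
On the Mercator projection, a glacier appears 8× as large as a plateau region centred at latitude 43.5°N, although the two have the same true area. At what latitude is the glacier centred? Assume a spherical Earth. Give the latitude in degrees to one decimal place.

On Mercator, (apparent₁)/(apparent₂) = sec²φ₁ / sec²φ₂ when true areas are equal.
cos²φ₂ / cos²φ₁ = 8  ⇒  cos φ₁ = cos 43.5° / √8 = 0.7254/2.828 = 0.2565.
φ₁ = arccos(0.2565) ≈ 75.1°.

75.1°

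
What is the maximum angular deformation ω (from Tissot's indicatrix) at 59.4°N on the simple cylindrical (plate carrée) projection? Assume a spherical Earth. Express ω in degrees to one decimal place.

38.0°

Plate carrée maps x = Rλ, y = Rφ. The meridian scale is h = 1 and the parallel scale is k = 1/cos φ = sec φ.
At 59.4°: h = 1.000, k = 1.964; principal scales a = 1.964, b = 1.000.
sin(ω/2) = (a − b)/(a + b) = 0.9645/2.964 = 0.3253, so ω = 2 arcsin(0.3253) ≈ 38.0°.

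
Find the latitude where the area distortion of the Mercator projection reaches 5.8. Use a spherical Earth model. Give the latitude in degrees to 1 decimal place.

Mercator areal scale is sec²φ.
sec²φ = 5.8  ⇒  cos²φ = 0.1724  ⇒  cos φ = 0.4152.
φ = arccos(0.4152) ≈ 65.5°.

65.5°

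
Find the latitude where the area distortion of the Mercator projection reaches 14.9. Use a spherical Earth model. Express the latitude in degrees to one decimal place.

75.0°

Mercator areal scale is sec²φ.
sec²φ = 14.9  ⇒  cos²φ = 0.06711  ⇒  cos φ = 0.2591.
φ = arccos(0.2591) ≈ 75.0°.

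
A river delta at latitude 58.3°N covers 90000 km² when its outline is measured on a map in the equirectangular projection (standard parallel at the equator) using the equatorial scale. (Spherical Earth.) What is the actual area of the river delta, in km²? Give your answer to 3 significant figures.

In the plate carrée (x = Rλ, y = Rφ), meridians are true-scale (h = 1) and parallels are stretched by k = sec φ.
Areal scale = h·k = 1 × sec φ; at 58.3°, h = 1.000, k = 1.903, so h·k = 1.903.
True area = apparent / (areal scale) = 90000 / 1.903 ≈ 47300 km².

47300 km²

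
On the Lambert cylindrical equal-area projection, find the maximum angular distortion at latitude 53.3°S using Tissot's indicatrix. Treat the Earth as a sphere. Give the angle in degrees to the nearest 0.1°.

56.5°

The Lambert cylindrical equal-area projection is the cylindrical equal-area projection with its standard parallel at the equator (φ₀ = 0). For cylindrical equal-area with standard parallel φ₀, h = cos φ / cos φ₀ and k = cos φ₀ / cos φ, so h·k = 1.
At 53.3°: h = 0.5976, k = 1.673; principal scales a = 1.673, b = 0.5976.
sin(ω/2) = (a − b)/(a + b) = 1.076/2.271 = 0.4737, so ω = 2 arcsin(0.4737) ≈ 56.5°.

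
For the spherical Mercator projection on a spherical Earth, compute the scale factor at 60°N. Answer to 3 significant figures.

Mercator is conformal, so the point scale is isotropic: h = k = sec φ = 1/cos φ.
k = 1/cos 60° = 1/0.5000 = 2.000.

2.00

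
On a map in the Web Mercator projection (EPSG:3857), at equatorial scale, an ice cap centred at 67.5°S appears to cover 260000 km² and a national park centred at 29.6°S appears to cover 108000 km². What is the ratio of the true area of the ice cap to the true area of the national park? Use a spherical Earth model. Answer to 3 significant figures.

0.466

Mercator's areal exaggeration is sec²φ; hence true area = (apparent area) · cos²φ.
True area of ice cap: 260000 × cos²(67.5°) = 260000 × 0.1464 = 38080 km².
True area of national park: 108000 × cos²(29.6°) = 108000 × 0.7560 = 81650 km².
Ratio = 38080 / 81650 ≈ 0.466.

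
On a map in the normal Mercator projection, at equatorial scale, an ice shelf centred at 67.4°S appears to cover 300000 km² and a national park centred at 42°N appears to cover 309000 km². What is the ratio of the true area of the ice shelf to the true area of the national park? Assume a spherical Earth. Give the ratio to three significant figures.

0.260

On Mercator the areal scale is sec²φ, so true area = apparent × cos²φ.
True area of ice shelf: 300000 × cos²(67.4°) = 300000 × 0.1477 = 44300 km².
True area of national park: 309000 × cos²(42°) = 309000 × 0.5523 = 170600 km².
Ratio = 44300 / 170600 ≈ 0.260.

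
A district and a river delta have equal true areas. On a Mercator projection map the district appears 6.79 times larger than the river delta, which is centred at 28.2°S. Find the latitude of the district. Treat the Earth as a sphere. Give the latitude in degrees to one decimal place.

70.2°

On Mercator, (apparent₁)/(apparent₂) = sec²φ₁ / sec²φ₂ when true areas are equal.
cos²φ₂ / cos²φ₁ = 6.79  ⇒  cos φ₁ = cos 28.2° / √6.79 = 0.8813/2.606 = 0.3382.
φ₁ = arccos(0.3382) ≈ 70.2°.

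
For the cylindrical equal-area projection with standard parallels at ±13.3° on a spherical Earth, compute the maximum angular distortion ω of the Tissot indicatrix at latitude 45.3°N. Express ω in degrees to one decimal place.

For cylindrical equal-area with standard parallel φ₀, h = cos φ / cos φ₀ and k = cos φ₀ / cos φ, so h·k = 1.
At 45.3°: h = 0.7228, k = 1.384; principal scales a = 1.384, b = 0.7228.
sin(ω/2) = (a − b)/(a + b) = 0.6608/2.106 = 0.3137, so ω = 2 arcsin(0.3137) ≈ 36.6°.

36.6°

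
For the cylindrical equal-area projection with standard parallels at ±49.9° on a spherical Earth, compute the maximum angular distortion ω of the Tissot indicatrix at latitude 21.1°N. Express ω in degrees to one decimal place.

41.5°

For cylindrical equal-area with standard parallel φ₀, h = cos φ / cos φ₀ and k = cos φ₀ / cos φ, so h·k = 1.
At 21.1°: h = 1.448, k = 0.6904; principal scales a = 1.448, b = 0.6904.
sin(ω/2) = (a − b)/(a + b) = 0.7580/2.139 = 0.3544, so ω = 2 arcsin(0.3544) ≈ 41.5°.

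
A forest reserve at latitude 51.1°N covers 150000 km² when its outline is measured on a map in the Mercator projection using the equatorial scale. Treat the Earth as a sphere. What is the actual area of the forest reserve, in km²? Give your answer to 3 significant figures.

59200 km²

For Mercator, h = k = sec φ (a conformal cylindrical projection has a single point scale, 1/cos φ).
Areal scale = k² = sec²φ = 1/cos²(51.1°) = 1/0.6280² = 2.536.
True area = apparent / (areal scale) = 150000 / 2.536 ≈ 59200 km².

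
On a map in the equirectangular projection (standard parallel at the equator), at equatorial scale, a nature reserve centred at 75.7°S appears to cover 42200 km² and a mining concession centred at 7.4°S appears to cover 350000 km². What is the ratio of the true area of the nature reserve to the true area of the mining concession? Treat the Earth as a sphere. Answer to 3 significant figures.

On the plate carrée, areal scale = h·k = 1 × sec φ, so true area = apparent × cos φ.
True area of nature reserve: 42200 × cos(75.7°) = 42200 × 0.2470 = 10420 km².
True area of mining concession: 350000 × cos(7.4°) = 350000 × 0.9917 = 347100 km².
Ratio = 10420 / 347100 ≈ 0.0300.

0.0300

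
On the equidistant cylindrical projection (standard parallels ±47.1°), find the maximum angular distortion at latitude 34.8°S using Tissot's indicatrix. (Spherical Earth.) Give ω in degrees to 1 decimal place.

With standard parallel φ₀ = 47.1°, the equirectangular projection gives x = Rλ cos φ₀, y = Rφ, so h = 1 and k = cos 47.1° / cos φ.
At 34.8°: h = 1.000, k = 0.8290; principal scales a = 1.000, b = 0.8290.
sin(ω/2) = (a − b)/(a + b) = 0.1710/1.829 = 0.09350, so ω = 2 arcsin(0.09350) ≈ 10.7°.

10.7°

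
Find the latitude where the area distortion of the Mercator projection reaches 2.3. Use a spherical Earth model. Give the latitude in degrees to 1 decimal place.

Mercator areal scale is sec²φ.
sec²φ = 2.3  ⇒  cos²φ = 0.4348  ⇒  cos φ = 0.6594.
φ = arccos(0.6594) ≈ 48.7°.

48.7°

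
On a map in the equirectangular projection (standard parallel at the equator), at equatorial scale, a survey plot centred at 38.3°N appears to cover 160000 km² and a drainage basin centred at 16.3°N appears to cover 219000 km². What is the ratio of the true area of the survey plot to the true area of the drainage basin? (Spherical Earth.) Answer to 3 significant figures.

Plate carrée has h = 1 and k = sec φ, giving areal scale sec φ; true area = (apparent area) · cos φ.
True area of survey plot: 160000 × cos(38.3°) = 160000 × 0.7848 = 125600 km².
True area of drainage basin: 219000 × cos(16.3°) = 219000 × 0.9598 = 210200 km².
Ratio = 125600 / 210200 ≈ 0.597.

0.597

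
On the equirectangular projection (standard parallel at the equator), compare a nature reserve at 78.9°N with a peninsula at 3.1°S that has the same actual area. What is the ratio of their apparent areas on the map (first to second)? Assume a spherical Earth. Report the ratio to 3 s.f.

For the equirectangular projection with φ₀ = 0 (plate carrée), h = 1 along meridians and k = sec φ along parallels.
Areal scale at 78.9°: h·k = 1.000 × 5.194 = 5.194.
Areal scale at 3.1°: h·k = 1.000 × 1.001 = 1.001.
Ratio = 5.194/1.001 ≈ 5.19.

5.19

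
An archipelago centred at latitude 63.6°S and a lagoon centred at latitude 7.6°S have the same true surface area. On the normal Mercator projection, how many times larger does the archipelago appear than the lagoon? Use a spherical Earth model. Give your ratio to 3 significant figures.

4.97

Mercator is conformal with k = sec φ, so areal scale = k² = sec²φ.
At 63.6°: sec²(63.6°) = 1/0.4446² = 5.058.
At 7.6°: sec²(7.6°) = 1/0.9912² = 1.018.
Ratio = 5.058/1.018 = cos²(7.6°)/cos²(63.6°) ≈ 4.97.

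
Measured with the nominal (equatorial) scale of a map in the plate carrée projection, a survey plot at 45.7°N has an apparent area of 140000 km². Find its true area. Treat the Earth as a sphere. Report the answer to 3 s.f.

In the plate carrée (x = Rλ, y = Rφ), meridians are true-scale (h = 1) and parallels are stretched by k = sec φ.
Areal scale = h·k = 1 × sec φ; at 45.7°, h = 1.000, k = 1.432, so h·k = 1.432.
True area = apparent / (areal scale) = 140000 / 1.432 ≈ 97800 km².

97800 km²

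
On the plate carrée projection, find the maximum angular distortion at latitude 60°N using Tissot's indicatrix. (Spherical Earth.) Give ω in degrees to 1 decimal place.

38.9°

In the plate carrée (x = Rλ, y = Rφ), meridians are true-scale (h = 1) and parallels are stretched by k = sec φ.
At 60°: h = 1.000, k = 2.000; principal scales a = 2.000, b = 1.000.
sin(ω/2) = (a − b)/(a + b) = 1.0000/3.000 = 0.3333, so ω = 2 arcsin(0.3333) ≈ 38.9°.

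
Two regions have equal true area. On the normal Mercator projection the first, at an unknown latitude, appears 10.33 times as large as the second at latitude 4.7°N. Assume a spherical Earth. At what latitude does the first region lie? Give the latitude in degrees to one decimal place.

71.9°

For equal true areas on Mercator, apparent areas scale as sec²φ, so the ratio is cos²φ₂ / cos²φ₁.
cos²φ₂ / cos²φ₁ = 10.33  ⇒  cos φ₁ = cos 4.7° / √10.33 = 0.9966/3.214 = 0.3101.
φ₁ = arccos(0.3101) ≈ 71.9°.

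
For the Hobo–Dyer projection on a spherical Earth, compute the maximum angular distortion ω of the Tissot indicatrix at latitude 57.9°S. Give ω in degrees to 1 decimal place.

44.7°

The Hobo–Dyer projection is cylindrical equal-area with φ₀ = 37.5°. Cylindrical equal-area (φ₀ = 37.5°): h = cos φ / cos 37.5° along meridians, k = cos 37.5° / cos φ along parallels; h·k = 1.
At 57.9°: h = 0.6698, k = 1.493; principal scales a = 1.493, b = 0.6698.
sin(ω/2) = (a − b)/(a + b) = 0.8231/2.163 = 0.3806, so ω = 2 arcsin(0.3806) ≈ 44.7°.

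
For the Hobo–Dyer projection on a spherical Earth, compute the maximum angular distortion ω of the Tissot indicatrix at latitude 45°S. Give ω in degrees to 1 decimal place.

13.2°

The Hobo–Dyer projection is cylindrical equal-area with φ₀ = 37.5°. For cylindrical equal-area with standard parallel φ₀, h = cos φ / cos φ₀ and k = cos φ₀ / cos φ, so h·k = 1.
At 45°: h = 0.8913, k = 1.122; principal scales a = 1.122, b = 0.8913.
sin(ω/2) = (a − b)/(a + b) = 0.2307/2.013 = 0.1146, so ω = 2 arcsin(0.1146) ≈ 13.2°.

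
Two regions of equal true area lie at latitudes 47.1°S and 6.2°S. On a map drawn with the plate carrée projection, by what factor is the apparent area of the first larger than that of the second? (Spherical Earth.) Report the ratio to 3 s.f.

1.46

For the equirectangular projection with φ₀ = 0 (plate carrée), h = 1 along meridians and k = sec φ along parallels.
Areal scale at 47.1°: h·k = 1.000 × 1.469 = 1.469.
Areal scale at 6.2°: h·k = 1.000 × 1.006 = 1.006.
Ratio = 1.469/1.006 ≈ 1.46.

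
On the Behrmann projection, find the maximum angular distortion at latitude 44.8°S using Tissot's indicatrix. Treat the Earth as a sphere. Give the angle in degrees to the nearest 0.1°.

Behrmann is a cylindrical equal-area projection with standard parallels at ±30°. Cylindrical equal-area (φ₀ = 30°): h = cos φ / cos 30° along meridians, k = cos 30° / cos φ along parallels; h·k = 1.
At 44.8°: h = 0.8193, k = 1.220; principal scales a = 1.220, b = 0.8193.
sin(ω/2) = (a − b)/(a + b) = 0.4012/2.040 = 0.1967, so ω = 2 arcsin(0.1967) ≈ 22.7°.

22.7°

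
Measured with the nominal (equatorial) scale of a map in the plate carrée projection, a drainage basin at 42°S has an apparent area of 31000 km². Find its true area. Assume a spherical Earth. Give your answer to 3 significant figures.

23000 km²

For the equirectangular projection with φ₀ = 0 (plate carrée), h = 1 along meridians and k = sec φ along parallels.
Areal scale = h·k = 1 × sec φ; at 42°, h = 1.000, k = 1.346, so h·k = 1.346.
True area = apparent / (areal scale) = 31000 / 1.346 ≈ 23000 km².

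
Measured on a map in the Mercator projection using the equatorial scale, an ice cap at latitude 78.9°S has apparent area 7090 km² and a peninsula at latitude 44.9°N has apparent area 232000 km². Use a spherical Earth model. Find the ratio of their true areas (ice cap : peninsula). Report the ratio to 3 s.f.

On Mercator the areal scale is sec²φ, so true area = apparent × cos²φ.
True area of ice cap: 7090 × cos²(78.9°) = 7090 × 0.03706 = 262.8 km².
True area of peninsula: 232000 × cos²(44.9°) = 232000 × 0.5017 = 116400 km².
Ratio = 262.8 / 116400 ≈ 0.00226.

0.00226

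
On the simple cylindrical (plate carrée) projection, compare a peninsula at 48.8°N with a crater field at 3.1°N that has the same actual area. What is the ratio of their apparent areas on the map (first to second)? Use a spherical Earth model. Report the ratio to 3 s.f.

In the plate carrée (x = Rλ, y = Rφ), meridians are true-scale (h = 1) and parallels are stretched by k = sec φ.
Areal scale at 48.8°: h·k = 1.000 × 1.518 = 1.518.
Areal scale at 3.1°: h·k = 1.000 × 1.001 = 1.001.
Ratio = 1.518/1.001 ≈ 1.52.

1.52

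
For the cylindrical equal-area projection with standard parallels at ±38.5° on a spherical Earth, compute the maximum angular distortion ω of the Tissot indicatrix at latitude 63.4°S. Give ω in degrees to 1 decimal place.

For cylindrical equal-area with standard parallel φ₀, h = cos φ / cos φ₀ and k = cos φ₀ / cos φ, so h·k = 1.
At 63.4°: h = 0.5721, k = 1.748; principal scales a = 1.748, b = 0.5721.
sin(ω/2) = (a − b)/(a + b) = 1.176/2.320 = 0.5068, so ω = 2 arcsin(0.5068) ≈ 60.9°.

60.9°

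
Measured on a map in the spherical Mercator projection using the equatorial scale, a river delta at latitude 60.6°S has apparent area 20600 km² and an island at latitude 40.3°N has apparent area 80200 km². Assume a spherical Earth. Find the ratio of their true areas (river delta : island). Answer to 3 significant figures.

0.106

Mercator's areal exaggeration is sec²φ; hence true area = (apparent area) · cos²φ.
True area of river delta: 20600 × cos²(60.6°) = 20600 × 0.2410 = 4964 km².
True area of island: 80200 × cos²(40.3°) = 80200 × 0.5817 = 46650 km².
Ratio = 4964 / 46650 ≈ 0.106.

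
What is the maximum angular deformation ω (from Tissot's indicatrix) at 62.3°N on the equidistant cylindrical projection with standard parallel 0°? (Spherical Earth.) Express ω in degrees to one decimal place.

42.9°

In the plate carrée (x = Rλ, y = Rφ), meridians are true-scale (h = 1) and parallels are stretched by k = sec φ.
At 62.3°: h = 1.000, k = 2.151; principal scales a = 2.151, b = 1.000.
sin(ω/2) = (a − b)/(a + b) = 1.151/3.151 = 0.3653, so ω = 2 arcsin(0.3653) ≈ 42.9°.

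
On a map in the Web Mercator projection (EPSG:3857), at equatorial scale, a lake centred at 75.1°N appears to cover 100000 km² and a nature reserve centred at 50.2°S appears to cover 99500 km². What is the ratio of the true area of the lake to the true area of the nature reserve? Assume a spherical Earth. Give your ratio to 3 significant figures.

0.162

On Mercator the areal scale is sec²φ, so true area = apparent × cos²φ.
True area of lake: 100000 × cos²(75.1°) = 100000 × 0.06612 = 6612 km².
True area of nature reserve: 99500 × cos²(50.2°) = 99500 × 0.4097 = 40770 km².
Ratio = 6612 / 40770 ≈ 0.162.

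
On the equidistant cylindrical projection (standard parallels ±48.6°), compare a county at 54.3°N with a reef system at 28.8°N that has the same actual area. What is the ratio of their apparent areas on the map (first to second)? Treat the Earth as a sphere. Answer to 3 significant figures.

1.50

With standard parallel φ₀ = 48.6°, the equirectangular projection gives x = Rλ cos φ₀, y = Rφ, so h = 1 and k = cos 48.6° / cos φ.
Areal scale at 54.3°: h·k = 1.000 × 1.133 = 1.133.
Areal scale at 28.8°: h·k = 1.000 × 0.7547 = 0.7547.
Ratio = 1.133/0.7547 ≈ 1.50.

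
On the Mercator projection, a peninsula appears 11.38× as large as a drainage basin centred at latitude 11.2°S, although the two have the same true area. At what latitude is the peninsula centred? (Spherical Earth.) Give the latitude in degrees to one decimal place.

73.1°

For equal true areas on Mercator, apparent areas scale as sec²φ, so the ratio is cos²φ₂ / cos²φ₁.
cos²φ₂ / cos²φ₁ = 11.38  ⇒  cos φ₁ = cos 11.2° / √11.38 = 0.9810/3.373 = 0.2908.
φ₁ = arccos(0.2908) ≈ 73.1°.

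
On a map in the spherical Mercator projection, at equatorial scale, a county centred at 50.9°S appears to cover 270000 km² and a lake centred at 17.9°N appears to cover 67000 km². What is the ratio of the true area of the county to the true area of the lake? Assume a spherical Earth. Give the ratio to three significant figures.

Since Mercator area scale is 1/cos²φ, the true area equals the apparent area multiplied by cos²φ.
True area of county: 270000 × cos²(50.9°) = 270000 × 0.3978 = 107400 km².
True area of lake: 67000 × cos²(17.9°) = 67000 × 0.9055 = 60670 km².
Ratio = 107400 / 60670 ≈ 1.77.

1.77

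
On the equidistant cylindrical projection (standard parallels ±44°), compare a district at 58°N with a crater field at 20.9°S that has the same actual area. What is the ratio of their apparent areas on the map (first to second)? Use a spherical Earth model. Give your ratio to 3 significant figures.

1.76

The equidistant cylindrical projection with φ₀ = 44° has h = 1 (meridians true) and k = cos φ₀ / cos φ along parallels.
Areal scale at 58°: h·k = 1.000 × 1.357 = 1.357.
Areal scale at 20.9°: h·k = 1.000 × 0.7700 = 0.7700.
Ratio = 1.357/0.7700 ≈ 1.76.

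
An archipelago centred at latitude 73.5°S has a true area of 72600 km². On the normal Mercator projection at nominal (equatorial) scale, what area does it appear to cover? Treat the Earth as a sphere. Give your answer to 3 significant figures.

900000 km²

For Mercator, h = k = sec φ (a conformal cylindrical projection has a single point scale, 1/cos φ).
Areal scale = k² = sec²φ = 1/cos²(73.5°) = 1/0.2840² = 12.40.
Apparent area = 72600 × 12.40 ≈ 900000 km².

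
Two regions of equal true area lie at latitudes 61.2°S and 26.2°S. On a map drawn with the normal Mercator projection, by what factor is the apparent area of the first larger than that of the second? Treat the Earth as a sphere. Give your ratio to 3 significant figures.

3.47

Mercator is conformal with k = sec φ, so areal scale = k² = sec²φ.
At 61.2°: sec²(61.2°) = 1/0.4818² = 4.309.
At 26.2°: sec²(26.2°) = 1/0.8973² = 1.242.
Ratio = 4.309/1.242 = cos²(26.2°)/cos²(61.2°) ≈ 3.47.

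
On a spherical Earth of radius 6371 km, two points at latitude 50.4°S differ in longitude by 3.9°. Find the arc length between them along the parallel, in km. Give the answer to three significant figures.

Arc length along a parallel = R cos φ · Δλ (with Δλ in radians).
= 6371 × cos 50.4° × (3.9° × π/180) = 6371 × 0.6374 × 0.06807 ≈ 276 km.

276 km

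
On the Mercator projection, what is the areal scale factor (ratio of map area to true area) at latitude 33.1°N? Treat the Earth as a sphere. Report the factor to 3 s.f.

The Mercator projection is conformal; its linear scale factor is the same in every direction and equals sec φ = 1/cos φ.
Areal scale = k² = sec²φ = 1/cos²(33.1°) = 1/0.8377² = 1.425.

1.42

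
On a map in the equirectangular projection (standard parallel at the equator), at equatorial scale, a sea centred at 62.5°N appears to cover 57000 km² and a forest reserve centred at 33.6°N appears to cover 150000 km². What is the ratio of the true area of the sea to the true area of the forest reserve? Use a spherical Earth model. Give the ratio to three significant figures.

0.211

On the plate carrée, areal scale = h·k = 1 × sec φ, so true area = apparent × cos φ.
True area of sea: 57000 × cos(62.5°) = 57000 × 0.4617 = 26320 km².
True area of forest reserve: 150000 × cos(33.6°) = 150000 × 0.8329 = 124900 km².
Ratio = 26320 / 124900 ≈ 0.211.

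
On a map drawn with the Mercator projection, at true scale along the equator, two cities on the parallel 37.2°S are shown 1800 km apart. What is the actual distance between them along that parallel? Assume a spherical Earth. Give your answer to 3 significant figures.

Mercator is conformal, so the point scale is isotropic: h = k = sec φ = 1/cos φ.
Along the parallel at 37.2°, map distances are exaggerated by k = sec 37.2° = 1.255.
True distance = 1800 / 1.255 = 1800 × cos 37.2° ≈ 1430 km.

1430 km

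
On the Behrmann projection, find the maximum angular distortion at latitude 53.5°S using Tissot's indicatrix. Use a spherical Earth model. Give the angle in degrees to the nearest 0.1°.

42.1°

Behrmann is a cylindrical equal-area projection with standard parallels at ±30°. Cylindrical equal-area (φ₀ = 30°): h = cos φ / cos 30° along meridians, k = cos 30° / cos φ along parallels; h·k = 1.
At 53.5°: h = 0.6868, k = 1.456; principal scales a = 1.456, b = 0.6868.
sin(ω/2) = (a − b)/(a + b) = 0.7691/2.143 = 0.3589, so ω = 2 arcsin(0.3589) ≈ 42.1°.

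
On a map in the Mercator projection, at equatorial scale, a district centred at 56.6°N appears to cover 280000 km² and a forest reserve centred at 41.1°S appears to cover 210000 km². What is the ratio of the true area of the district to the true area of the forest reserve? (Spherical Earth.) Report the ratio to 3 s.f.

Since Mercator area scale is 1/cos²φ, the true area equals the apparent area multiplied by cos²φ.
True area of district: 280000 × cos²(56.6°) = 280000 × 0.3030 = 84850 km².
True area of forest reserve: 210000 × cos²(41.1°) = 210000 × 0.5679 = 119300 km².
Ratio = 84850 / 119300 ≈ 0.712.

0.712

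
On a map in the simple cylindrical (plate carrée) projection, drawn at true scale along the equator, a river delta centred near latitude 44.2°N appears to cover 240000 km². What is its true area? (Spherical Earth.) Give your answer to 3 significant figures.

For the equirectangular projection with φ₀ = 0 (plate carrée), h = 1 along meridians and k = sec φ along parallels.
Areal scale = h·k = 1 × sec φ; at 44.2°, h = 1.000, k = 1.395, so h·k = 1.395.
True area = apparent / (areal scale) = 240000 / 1.395 ≈ 172000 km².

172000 km²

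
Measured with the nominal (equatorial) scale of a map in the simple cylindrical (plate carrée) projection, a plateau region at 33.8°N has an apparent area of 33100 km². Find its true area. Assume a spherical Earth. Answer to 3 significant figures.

Plate carrée maps x = Rλ, y = Rφ. The meridian scale is h = 1 and the parallel scale is k = 1/cos φ = sec φ.
Areal scale = h·k = 1 × sec φ; at 33.8°, h = 1.000, k = 1.203, so h·k = 1.203.
True area = apparent / (areal scale) = 33100 / 1.203 ≈ 27500 km².

27500 km²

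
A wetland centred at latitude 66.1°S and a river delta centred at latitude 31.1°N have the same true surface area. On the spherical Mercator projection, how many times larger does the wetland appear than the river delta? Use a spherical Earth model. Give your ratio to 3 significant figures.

4.47

Mercator is conformal with k = sec φ, so areal scale = k² = sec²φ.
At 66.1°: sec²(66.1°) = 1/0.4051² = 6.092.
At 31.1°: sec²(31.1°) = 1/0.8563² = 1.364.
Ratio = 6.092/1.364 = cos²(31.1°)/cos²(66.1°) ≈ 4.47.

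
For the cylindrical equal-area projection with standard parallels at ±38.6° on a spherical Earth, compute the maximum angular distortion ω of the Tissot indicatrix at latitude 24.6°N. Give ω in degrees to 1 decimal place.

17.3°

A cylindrical equal-area projection with standard parallel φ₀ has meridian scale h = cos φ / cos φ₀ and parallel scale k = cos φ₀ / cos φ (so areas are preserved, h·k = 1).
At 24.6°: h = 1.163, k = 0.8595; principal scales a = 1.163, b = 0.8595.
sin(ω/2) = (a − b)/(a + b) = 0.3039/2.023 = 0.1502, so ω = 2 arcsin(0.1502) ≈ 17.3°.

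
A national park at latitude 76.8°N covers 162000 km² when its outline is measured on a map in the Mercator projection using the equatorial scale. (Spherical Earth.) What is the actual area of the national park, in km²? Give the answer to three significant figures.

8450 km²

The Mercator projection is conformal; its linear scale factor is the same in every direction and equals sec φ = 1/cos φ.
Areal scale = k² = sec²φ = 1/cos²(76.8°) = 1/0.2284² = 19.18.
True area = apparent / (areal scale) = 162000 / 19.18 ≈ 8450 km².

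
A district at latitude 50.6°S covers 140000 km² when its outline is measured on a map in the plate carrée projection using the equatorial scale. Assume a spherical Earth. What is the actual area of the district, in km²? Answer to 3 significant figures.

88900 km²

For the equirectangular projection with φ₀ = 0 (plate carrée), h = 1 along meridians and k = sec φ along parallels.
Areal scale = h·k = 1 × sec φ; at 50.6°, h = 1.000, k = 1.575, so h·k = 1.575.
True area = apparent / (areal scale) = 140000 / 1.575 ≈ 88900 km².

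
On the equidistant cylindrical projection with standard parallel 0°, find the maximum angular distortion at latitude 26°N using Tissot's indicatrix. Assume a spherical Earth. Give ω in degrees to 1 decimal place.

6.1°

In the plate carrée (x = Rλ, y = Rφ), meridians are true-scale (h = 1) and parallels are stretched by k = sec φ.
At 26°: h = 1.000, k = 1.113; principal scales a = 1.113, b = 1.000.
sin(ω/2) = (a − b)/(a + b) = 0.1126/2.113 = 0.05330, so ω = 2 arcsin(0.05330) ≈ 6.1°.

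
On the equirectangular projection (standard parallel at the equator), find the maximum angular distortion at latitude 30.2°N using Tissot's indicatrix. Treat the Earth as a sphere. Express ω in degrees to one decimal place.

Plate carrée maps x = Rλ, y = Rφ. The meridian scale is h = 1 and the parallel scale is k = 1/cos φ = sec φ.
At 30.2°: h = 1.000, k = 1.157; principal scales a = 1.157, b = 1.000.
sin(ω/2) = (a − b)/(a + b) = 0.1570/2.157 = 0.07280, so ω = 2 arcsin(0.07280) ≈ 8.4°.

8.4°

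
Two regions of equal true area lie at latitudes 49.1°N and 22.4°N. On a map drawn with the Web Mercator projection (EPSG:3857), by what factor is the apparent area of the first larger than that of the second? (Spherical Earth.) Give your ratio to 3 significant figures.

Mercator is conformal with k = sec φ, so areal scale = k² = sec²φ.
At 49.1°: sec²(49.1°) = 1/0.6547² = 2.333.
At 22.4°: sec²(22.4°) = 1/0.9245² = 1.170.
Ratio = 2.333/1.170 = cos²(22.4°)/cos²(49.1°) ≈ 1.99.

1.99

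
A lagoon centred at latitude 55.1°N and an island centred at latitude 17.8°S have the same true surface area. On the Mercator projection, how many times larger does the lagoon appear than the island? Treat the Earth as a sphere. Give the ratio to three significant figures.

2.77

On Mercator, area is exaggerated by sec²φ = 1/cos²φ.
At 55.1°: sec²(55.1°) = 1/0.5721² = 3.055.
At 17.8°: sec²(17.8°) = 1/0.9521² = 1.103.
Ratio = 3.055/1.103 = cos²(17.8°)/cos²(55.1°) ≈ 2.77.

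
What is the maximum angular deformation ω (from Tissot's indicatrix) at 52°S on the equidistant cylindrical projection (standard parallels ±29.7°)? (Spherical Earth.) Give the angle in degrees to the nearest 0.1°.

The equidistant cylindrical projection with φ₀ = 29.7° has h = 1 (meridians true) and k = cos φ₀ / cos φ along parallels.
At 52°: h = 1.000, k = 1.411; principal scales a = 1.411, b = 1.000.
sin(ω/2) = (a − b)/(a + b) = 0.4109/2.411 = 0.1704, so ω = 2 arcsin(0.1704) ≈ 19.6°.

19.6°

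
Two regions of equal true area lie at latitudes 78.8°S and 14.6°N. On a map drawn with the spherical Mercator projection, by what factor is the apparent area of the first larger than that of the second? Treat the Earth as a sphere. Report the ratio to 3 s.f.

Mercator is conformal with k = sec φ, so areal scale = k² = sec²φ.
At 78.8°: sec²(78.8°) = 1/0.1942² = 26.51.
At 14.6°: sec²(14.6°) = 1/0.9677² = 1.068.
Ratio = 26.51/1.068 = cos²(14.6°)/cos²(78.8°) ≈ 24.8.

24.8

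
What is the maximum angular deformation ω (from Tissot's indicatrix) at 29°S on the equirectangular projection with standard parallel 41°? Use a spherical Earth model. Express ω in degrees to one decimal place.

The equidistant cylindrical projection with φ₀ = 41° has h = 1 (meridians true) and k = cos φ₀ / cos φ along parallels.
At 29°: h = 1.000, k = 0.8629; principal scales a = 1.000, b = 0.8629.
sin(ω/2) = (a − b)/(a + b) = 0.1371/1.863 = 0.07359, so ω = 2 arcsin(0.07359) ≈ 8.4°.

8.4°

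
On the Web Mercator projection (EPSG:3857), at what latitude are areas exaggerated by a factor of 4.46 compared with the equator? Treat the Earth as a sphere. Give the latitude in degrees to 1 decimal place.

61.7°

Mercator areal scale is sec²φ.
sec²φ = 4.46  ⇒  cos²φ = 0.2242  ⇒  cos φ = 0.4735.
φ = arccos(0.4735) ≈ 61.7°.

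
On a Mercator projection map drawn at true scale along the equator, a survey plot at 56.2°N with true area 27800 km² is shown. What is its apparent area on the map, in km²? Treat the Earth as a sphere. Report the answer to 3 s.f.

89800 km²

For Mercator, h = k = sec φ (a conformal cylindrical projection has a single point scale, 1/cos φ).
Areal scale = k² = sec²φ = 1/cos²(56.2°) = 1/0.5563² = 3.231.
Apparent area = 27800 × 3.231 ≈ 89800 km².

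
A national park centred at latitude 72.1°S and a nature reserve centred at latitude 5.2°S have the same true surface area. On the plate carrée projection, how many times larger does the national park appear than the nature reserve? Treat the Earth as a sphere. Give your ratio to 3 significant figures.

3.24

Plate carrée maps x = Rλ, y = Rφ. The meridian scale is h = 1 and the parallel scale is k = 1/cos φ = sec φ.
Areal scale at 72.1°: h·k = 1.000 × 3.254 = 3.254.
Areal scale at 5.2°: h·k = 1.000 × 1.004 = 1.004.
Ratio = 3.254/1.004 ≈ 3.24.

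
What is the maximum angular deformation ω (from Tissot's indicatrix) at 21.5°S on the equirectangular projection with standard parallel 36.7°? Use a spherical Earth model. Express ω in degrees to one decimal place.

8.5°

In the equirectangular projection with standard parallel φ₀ = 36.7° (x = Rλ cos φ₀, y = Rφ), meridians are true-scale (h = 1) and the parallel scale is k = cos φ₀ / cos φ.
At 21.5°: h = 1.000, k = 0.8617; principal scales a = 1.000, b = 0.8617.
sin(ω/2) = (a − b)/(a + b) = 0.1383/1.862 = 0.07427, so ω = 2 arcsin(0.07427) ≈ 8.5°.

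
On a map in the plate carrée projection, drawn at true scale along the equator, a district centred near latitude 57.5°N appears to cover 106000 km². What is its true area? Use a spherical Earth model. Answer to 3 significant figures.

In the plate carrée (x = Rλ, y = Rφ), meridians are true-scale (h = 1) and parallels are stretched by k = sec φ.
Areal scale = h·k = 1 × sec φ; at 57.5°, h = 1.000, k = 1.861, so h·k = 1.861.
True area = apparent / (areal scale) = 106000 / 1.861 ≈ 57000 km².

57000 km²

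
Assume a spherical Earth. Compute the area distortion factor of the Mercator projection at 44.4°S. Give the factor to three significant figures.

The Mercator projection is conformal; its linear scale factor is the same in every direction and equals sec φ = 1/cos φ.
Areal scale = k² = sec²φ = 1/cos²(44.4°) = 1/0.7145² = 1.959.

1.96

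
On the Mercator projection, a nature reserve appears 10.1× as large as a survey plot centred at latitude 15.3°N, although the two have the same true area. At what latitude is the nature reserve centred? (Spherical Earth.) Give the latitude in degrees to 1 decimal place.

72.3°

For equal true areas on Mercator, apparent areas scale as sec²φ, so the ratio is cos²φ₂ / cos²φ₁.
cos²φ₂ / cos²φ₁ = 10.1  ⇒  cos φ₁ = cos 15.3° / √10.1 = 0.9646/3.178 = 0.3035.
φ₁ = arccos(0.3035) ≈ 72.3°.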